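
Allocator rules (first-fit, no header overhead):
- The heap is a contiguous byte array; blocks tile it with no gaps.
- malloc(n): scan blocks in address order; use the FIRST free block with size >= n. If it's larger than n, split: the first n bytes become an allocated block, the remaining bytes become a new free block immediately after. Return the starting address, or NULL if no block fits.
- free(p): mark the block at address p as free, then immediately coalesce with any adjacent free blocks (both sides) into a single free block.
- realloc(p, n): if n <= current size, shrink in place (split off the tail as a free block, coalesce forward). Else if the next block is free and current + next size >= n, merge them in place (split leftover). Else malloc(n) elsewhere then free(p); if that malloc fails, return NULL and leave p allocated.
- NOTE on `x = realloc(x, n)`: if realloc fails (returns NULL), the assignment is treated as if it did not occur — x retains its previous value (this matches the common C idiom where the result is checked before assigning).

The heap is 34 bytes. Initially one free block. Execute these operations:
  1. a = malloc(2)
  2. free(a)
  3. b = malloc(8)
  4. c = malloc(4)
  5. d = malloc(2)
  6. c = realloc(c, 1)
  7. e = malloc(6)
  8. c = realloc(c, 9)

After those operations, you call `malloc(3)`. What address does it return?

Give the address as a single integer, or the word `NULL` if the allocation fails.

Answer: 8

Derivation:
Op 1: a = malloc(2) -> a = 0; heap: [0-1 ALLOC][2-33 FREE]
Op 2: free(a) -> (freed a); heap: [0-33 FREE]
Op 3: b = malloc(8) -> b = 0; heap: [0-7 ALLOC][8-33 FREE]
Op 4: c = malloc(4) -> c = 8; heap: [0-7 ALLOC][8-11 ALLOC][12-33 FREE]
Op 5: d = malloc(2) -> d = 12; heap: [0-7 ALLOC][8-11 ALLOC][12-13 ALLOC][14-33 FREE]
Op 6: c = realloc(c, 1) -> c = 8; heap: [0-7 ALLOC][8-8 ALLOC][9-11 FREE][12-13 ALLOC][14-33 FREE]
Op 7: e = malloc(6) -> e = 14; heap: [0-7 ALLOC][8-8 ALLOC][9-11 FREE][12-13 ALLOC][14-19 ALLOC][20-33 FREE]
Op 8: c = realloc(c, 9) -> c = 20; heap: [0-7 ALLOC][8-11 FREE][12-13 ALLOC][14-19 ALLOC][20-28 ALLOC][29-33 FREE]
malloc(3): first-fit scan over [0-7 ALLOC][8-11 FREE][12-13 ALLOC][14-19 ALLOC][20-28 ALLOC][29-33 FREE] -> 8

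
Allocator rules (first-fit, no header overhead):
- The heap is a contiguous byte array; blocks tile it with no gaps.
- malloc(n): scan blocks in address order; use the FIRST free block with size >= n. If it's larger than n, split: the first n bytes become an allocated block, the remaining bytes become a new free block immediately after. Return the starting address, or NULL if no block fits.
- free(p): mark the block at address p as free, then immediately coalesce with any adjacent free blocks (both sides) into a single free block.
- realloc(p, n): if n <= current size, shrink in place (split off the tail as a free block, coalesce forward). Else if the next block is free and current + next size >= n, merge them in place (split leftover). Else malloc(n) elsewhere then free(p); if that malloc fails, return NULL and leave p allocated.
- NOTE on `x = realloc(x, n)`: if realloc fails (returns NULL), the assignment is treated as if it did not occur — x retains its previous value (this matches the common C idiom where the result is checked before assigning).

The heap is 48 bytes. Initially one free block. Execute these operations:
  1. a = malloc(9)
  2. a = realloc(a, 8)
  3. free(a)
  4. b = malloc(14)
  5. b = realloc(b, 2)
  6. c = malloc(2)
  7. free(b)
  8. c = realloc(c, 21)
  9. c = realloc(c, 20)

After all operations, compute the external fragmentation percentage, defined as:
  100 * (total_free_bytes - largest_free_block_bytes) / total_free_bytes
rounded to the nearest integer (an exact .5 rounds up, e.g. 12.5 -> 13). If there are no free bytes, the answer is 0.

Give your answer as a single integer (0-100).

Op 1: a = malloc(9) -> a = 0; heap: [0-8 ALLOC][9-47 FREE]
Op 2: a = realloc(a, 8) -> a = 0; heap: [0-7 ALLOC][8-47 FREE]
Op 3: free(a) -> (freed a); heap: [0-47 FREE]
Op 4: b = malloc(14) -> b = 0; heap: [0-13 ALLOC][14-47 FREE]
Op 5: b = realloc(b, 2) -> b = 0; heap: [0-1 ALLOC][2-47 FREE]
Op 6: c = malloc(2) -> c = 2; heap: [0-1 ALLOC][2-3 ALLOC][4-47 FREE]
Op 7: free(b) -> (freed b); heap: [0-1 FREE][2-3 ALLOC][4-47 FREE]
Op 8: c = realloc(c, 21) -> c = 2; heap: [0-1 FREE][2-22 ALLOC][23-47 FREE]
Op 9: c = realloc(c, 20) -> c = 2; heap: [0-1 FREE][2-21 ALLOC][22-47 FREE]
Free blocks: [2 26] total_free=28 largest=26 -> 100*(28-26)/28 = 200/28 ≈ 7.143 -> rounds to 7

Answer: 7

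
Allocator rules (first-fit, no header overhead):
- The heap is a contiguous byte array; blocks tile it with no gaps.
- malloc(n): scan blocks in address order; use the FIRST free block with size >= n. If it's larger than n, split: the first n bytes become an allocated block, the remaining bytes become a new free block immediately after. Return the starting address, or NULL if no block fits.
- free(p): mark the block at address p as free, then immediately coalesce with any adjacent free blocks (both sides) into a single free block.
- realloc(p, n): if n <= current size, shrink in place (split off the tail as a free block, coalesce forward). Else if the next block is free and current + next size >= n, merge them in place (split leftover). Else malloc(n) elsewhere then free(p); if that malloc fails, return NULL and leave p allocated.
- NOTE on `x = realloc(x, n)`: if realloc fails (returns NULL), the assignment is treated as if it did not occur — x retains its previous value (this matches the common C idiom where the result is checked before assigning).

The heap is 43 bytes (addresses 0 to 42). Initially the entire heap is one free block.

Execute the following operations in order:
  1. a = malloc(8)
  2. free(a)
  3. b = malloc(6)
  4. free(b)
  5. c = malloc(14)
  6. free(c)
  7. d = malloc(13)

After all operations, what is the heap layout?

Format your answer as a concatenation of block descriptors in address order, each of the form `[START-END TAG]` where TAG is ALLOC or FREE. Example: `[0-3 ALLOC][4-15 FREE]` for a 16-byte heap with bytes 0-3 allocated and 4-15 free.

Answer: [0-12 ALLOC][13-42 FREE]

Derivation:
Op 1: a = malloc(8) -> a = 0; heap: [0-7 ALLOC][8-42 FREE]
Op 2: free(a) -> (freed a); heap: [0-42 FREE]
Op 3: b = malloc(6) -> b = 0; heap: [0-5 ALLOC][6-42 FREE]
Op 4: free(b) -> (freed b); heap: [0-42 FREE]
Op 5: c = malloc(14) -> c = 0; heap: [0-13 ALLOC][14-42 FREE]
Op 6: free(c) -> (freed c); heap: [0-42 FREE]
Op 7: d = malloc(13) -> d = 0; heap: [0-12 ALLOC][13-42 FREE]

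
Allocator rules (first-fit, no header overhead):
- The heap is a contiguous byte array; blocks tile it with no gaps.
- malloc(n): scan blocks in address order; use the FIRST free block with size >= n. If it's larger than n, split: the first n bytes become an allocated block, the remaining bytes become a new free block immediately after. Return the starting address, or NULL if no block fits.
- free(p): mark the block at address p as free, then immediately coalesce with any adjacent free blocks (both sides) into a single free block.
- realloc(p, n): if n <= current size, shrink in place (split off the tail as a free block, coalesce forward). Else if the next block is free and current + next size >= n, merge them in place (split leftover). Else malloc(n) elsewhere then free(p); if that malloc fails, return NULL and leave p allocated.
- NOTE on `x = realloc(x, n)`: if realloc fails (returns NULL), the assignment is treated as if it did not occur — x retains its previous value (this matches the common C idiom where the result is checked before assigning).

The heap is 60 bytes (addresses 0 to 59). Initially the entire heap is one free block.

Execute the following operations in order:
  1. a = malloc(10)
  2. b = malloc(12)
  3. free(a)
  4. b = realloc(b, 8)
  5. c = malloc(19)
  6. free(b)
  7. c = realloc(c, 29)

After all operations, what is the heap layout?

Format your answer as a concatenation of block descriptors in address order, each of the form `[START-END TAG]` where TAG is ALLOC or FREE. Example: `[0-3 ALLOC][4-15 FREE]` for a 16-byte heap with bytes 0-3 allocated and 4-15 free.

Op 1: a = malloc(10) -> a = 0; heap: [0-9 ALLOC][10-59 FREE]
Op 2: b = malloc(12) -> b = 10; heap: [0-9 ALLOC][10-21 ALLOC][22-59 FREE]
Op 3: free(a) -> (freed a); heap: [0-9 FREE][10-21 ALLOC][22-59 FREE]
Op 4: b = realloc(b, 8) -> b = 10; heap: [0-9 FREE][10-17 ALLOC][18-59 FREE]
Op 5: c = malloc(19) -> c = 18; heap: [0-9 FREE][10-17 ALLOC][18-36 ALLOC][37-59 FREE]
Op 6: free(b) -> (freed b); heap: [0-17 FREE][18-36 ALLOC][37-59 FREE]
Op 7: c = realloc(c, 29) -> c = 18; heap: [0-17 FREE][18-46 ALLOC][47-59 FREE]

Answer: [0-17 FREE][18-46 ALLOC][47-59 FREE]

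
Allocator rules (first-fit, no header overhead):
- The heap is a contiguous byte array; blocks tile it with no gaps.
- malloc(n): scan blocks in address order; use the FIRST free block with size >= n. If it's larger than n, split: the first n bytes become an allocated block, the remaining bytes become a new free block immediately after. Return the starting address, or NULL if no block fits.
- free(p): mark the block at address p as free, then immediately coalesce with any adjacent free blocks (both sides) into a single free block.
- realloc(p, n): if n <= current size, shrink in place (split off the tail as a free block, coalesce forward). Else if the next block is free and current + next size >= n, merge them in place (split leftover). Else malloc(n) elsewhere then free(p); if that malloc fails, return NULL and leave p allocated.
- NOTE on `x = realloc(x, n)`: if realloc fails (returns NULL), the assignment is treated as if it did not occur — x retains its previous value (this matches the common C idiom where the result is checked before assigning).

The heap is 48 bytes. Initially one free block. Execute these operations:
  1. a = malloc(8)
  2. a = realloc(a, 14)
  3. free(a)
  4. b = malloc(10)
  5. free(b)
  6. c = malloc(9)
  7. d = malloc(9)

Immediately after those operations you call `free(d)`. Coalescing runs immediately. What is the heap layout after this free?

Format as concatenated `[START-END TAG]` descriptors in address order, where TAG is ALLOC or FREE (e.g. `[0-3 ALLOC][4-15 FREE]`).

Answer: [0-8 ALLOC][9-47 FREE]

Derivation:
Op 1: a = malloc(8) -> a = 0; heap: [0-7 ALLOC][8-47 FREE]
Op 2: a = realloc(a, 14) -> a = 0; heap: [0-13 ALLOC][14-47 FREE]
Op 3: free(a) -> (freed a); heap: [0-47 FREE]
Op 4: b = malloc(10) -> b = 0; heap: [0-9 ALLOC][10-47 FREE]
Op 5: free(b) -> (freed b); heap: [0-47 FREE]
Op 6: c = malloc(9) -> c = 0; heap: [0-8 ALLOC][9-47 FREE]
Op 7: d = malloc(9) -> d = 9; heap: [0-8 ALLOC][9-17 ALLOC][18-47 FREE]
free(d): d = 9 -> block [9-17 ALLOC]; mark free, coalesce with adjacent free neighbors -> [0-8 ALLOC][9-47 FREE]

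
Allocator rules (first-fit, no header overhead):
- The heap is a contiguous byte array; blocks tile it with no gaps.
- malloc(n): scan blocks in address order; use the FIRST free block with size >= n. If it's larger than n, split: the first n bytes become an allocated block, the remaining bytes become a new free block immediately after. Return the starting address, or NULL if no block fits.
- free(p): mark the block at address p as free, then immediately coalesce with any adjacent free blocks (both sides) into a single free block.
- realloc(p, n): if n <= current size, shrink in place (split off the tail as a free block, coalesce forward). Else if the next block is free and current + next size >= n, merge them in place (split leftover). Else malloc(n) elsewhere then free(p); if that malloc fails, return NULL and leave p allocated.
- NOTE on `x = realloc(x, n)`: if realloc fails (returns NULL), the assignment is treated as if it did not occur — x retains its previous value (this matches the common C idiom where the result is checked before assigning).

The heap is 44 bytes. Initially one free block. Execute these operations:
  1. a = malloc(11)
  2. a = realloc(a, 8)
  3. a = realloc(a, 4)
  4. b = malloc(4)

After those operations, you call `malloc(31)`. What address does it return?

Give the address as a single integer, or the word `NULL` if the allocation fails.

Answer: 8

Derivation:
Op 1: a = malloc(11) -> a = 0; heap: [0-10 ALLOC][11-43 FREE]
Op 2: a = realloc(a, 8) -> a = 0; heap: [0-7 ALLOC][8-43 FREE]
Op 3: a = realloc(a, 4) -> a = 0; heap: [0-3 ALLOC][4-43 FREE]
Op 4: b = malloc(4) -> b = 4; heap: [0-3 ALLOC][4-7 ALLOC][8-43 FREE]
malloc(31): first-fit scan over [0-3 ALLOC][4-7 ALLOC][8-43 FREE] -> 8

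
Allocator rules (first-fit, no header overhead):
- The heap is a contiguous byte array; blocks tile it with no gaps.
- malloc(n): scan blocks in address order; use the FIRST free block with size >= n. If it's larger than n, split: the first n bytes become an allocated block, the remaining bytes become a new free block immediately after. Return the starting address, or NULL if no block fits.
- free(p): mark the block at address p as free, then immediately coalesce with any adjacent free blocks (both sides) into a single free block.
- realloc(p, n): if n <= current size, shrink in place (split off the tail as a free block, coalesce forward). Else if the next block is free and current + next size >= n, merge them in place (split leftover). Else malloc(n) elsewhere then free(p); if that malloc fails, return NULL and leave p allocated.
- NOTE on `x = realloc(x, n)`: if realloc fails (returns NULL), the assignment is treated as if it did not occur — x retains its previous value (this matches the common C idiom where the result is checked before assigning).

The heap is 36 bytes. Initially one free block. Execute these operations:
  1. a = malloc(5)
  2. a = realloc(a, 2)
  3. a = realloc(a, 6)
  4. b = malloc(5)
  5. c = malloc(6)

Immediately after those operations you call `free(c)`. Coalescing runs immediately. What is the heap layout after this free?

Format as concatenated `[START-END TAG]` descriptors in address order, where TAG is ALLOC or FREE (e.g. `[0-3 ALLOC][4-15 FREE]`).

Answer: [0-5 ALLOC][6-10 ALLOC][11-35 FREE]

Derivation:
Op 1: a = malloc(5) -> a = 0; heap: [0-4 ALLOC][5-35 FREE]
Op 2: a = realloc(a, 2) -> a = 0; heap: [0-1 ALLOC][2-35 FREE]
Op 3: a = realloc(a, 6) -> a = 0; heap: [0-5 ALLOC][6-35 FREE]
Op 4: b = malloc(5) -> b = 6; heap: [0-5 ALLOC][6-10 ALLOC][11-35 FREE]
Op 5: c = malloc(6) -> c = 11; heap: [0-5 ALLOC][6-10 ALLOC][11-16 ALLOC][17-35 FREE]
free(c): c = 11 -> block [11-16 ALLOC]; mark free, coalesce with adjacent free neighbors -> [0-5 ALLOC][6-10 ALLOC][11-35 FREE]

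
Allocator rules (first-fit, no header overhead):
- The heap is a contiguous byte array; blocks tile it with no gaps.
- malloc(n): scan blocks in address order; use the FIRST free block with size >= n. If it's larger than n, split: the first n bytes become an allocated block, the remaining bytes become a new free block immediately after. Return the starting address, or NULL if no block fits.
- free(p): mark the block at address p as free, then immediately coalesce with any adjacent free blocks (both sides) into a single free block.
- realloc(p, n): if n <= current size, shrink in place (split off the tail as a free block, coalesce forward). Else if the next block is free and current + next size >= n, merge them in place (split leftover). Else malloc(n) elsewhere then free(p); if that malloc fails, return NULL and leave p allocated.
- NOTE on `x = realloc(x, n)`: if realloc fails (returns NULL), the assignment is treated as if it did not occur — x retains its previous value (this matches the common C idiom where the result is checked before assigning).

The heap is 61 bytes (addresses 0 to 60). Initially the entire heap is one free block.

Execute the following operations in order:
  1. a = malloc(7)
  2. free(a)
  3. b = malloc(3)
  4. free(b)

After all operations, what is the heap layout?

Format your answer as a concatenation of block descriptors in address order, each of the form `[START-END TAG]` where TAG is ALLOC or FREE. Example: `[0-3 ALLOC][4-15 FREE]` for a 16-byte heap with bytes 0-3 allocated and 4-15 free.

Op 1: a = malloc(7) -> a = 0; heap: [0-6 ALLOC][7-60 FREE]
Op 2: free(a) -> (freed a); heap: [0-60 FREE]
Op 3: b = malloc(3) -> b = 0; heap: [0-2 ALLOC][3-60 FREE]
Op 4: free(b) -> (freed b); heap: [0-60 FREE]

Answer: [0-60 FREE]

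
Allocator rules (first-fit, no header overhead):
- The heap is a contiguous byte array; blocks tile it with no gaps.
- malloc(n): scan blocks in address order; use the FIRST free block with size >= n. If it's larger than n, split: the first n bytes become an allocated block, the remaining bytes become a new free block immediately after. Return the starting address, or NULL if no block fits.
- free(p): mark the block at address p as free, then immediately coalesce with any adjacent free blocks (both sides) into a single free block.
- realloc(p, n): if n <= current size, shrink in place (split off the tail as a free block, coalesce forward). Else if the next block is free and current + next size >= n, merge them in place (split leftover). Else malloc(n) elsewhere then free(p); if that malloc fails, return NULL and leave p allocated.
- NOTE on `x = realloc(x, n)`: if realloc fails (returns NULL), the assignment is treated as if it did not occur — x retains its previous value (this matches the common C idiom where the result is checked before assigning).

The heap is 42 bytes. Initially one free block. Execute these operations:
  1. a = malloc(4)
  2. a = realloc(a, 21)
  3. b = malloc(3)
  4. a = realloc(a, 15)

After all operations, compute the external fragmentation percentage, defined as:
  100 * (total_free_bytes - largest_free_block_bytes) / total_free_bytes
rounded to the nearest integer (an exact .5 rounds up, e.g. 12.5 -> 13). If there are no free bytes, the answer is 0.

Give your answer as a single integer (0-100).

Answer: 25

Derivation:
Op 1: a = malloc(4) -> a = 0; heap: [0-3 ALLOC][4-41 FREE]
Op 2: a = realloc(a, 21) -> a = 0; heap: [0-20 ALLOC][21-41 FREE]
Op 3: b = malloc(3) -> b = 21; heap: [0-20 ALLOC][21-23 ALLOC][24-41 FREE]
Op 4: a = realloc(a, 15) -> a = 0; heap: [0-14 ALLOC][15-20 FREE][21-23 ALLOC][24-41 FREE]
Free blocks: [6 18] total_free=24 largest=18 -> 100*(24-18)/24 = 600/24 = 25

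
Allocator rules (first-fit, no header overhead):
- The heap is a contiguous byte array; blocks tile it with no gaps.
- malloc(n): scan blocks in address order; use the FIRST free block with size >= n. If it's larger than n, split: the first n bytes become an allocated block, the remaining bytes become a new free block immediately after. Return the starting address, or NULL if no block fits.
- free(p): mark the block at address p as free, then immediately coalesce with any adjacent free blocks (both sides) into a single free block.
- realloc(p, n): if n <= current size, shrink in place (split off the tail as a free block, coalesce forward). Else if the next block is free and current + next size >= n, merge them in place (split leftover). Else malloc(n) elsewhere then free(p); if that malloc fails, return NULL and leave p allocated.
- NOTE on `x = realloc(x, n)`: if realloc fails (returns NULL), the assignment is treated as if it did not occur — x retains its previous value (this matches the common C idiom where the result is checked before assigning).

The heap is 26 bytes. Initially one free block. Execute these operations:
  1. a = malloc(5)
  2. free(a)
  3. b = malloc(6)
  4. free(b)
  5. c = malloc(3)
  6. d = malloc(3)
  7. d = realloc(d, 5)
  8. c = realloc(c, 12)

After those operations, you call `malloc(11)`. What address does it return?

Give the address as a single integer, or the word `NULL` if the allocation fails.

Op 1: a = malloc(5) -> a = 0; heap: [0-4 ALLOC][5-25 FREE]
Op 2: free(a) -> (freed a); heap: [0-25 FREE]
Op 3: b = malloc(6) -> b = 0; heap: [0-5 ALLOC][6-25 FREE]
Op 4: free(b) -> (freed b); heap: [0-25 FREE]
Op 5: c = malloc(3) -> c = 0; heap: [0-2 ALLOC][3-25 FREE]
Op 6: d = malloc(3) -> d = 3; heap: [0-2 ALLOC][3-5 ALLOC][6-25 FREE]
Op 7: d = realloc(d, 5) -> d = 3; heap: [0-2 ALLOC][3-7 ALLOC][8-25 FREE]
Op 8: c = realloc(c, 12) -> c = 8; heap: [0-2 FREE][3-7 ALLOC][8-19 ALLOC][20-25 FREE]
malloc(11): first-fit scan over [0-2 FREE][3-7 ALLOC][8-19 ALLOC][20-25 FREE] -> NULL

Answer: NULL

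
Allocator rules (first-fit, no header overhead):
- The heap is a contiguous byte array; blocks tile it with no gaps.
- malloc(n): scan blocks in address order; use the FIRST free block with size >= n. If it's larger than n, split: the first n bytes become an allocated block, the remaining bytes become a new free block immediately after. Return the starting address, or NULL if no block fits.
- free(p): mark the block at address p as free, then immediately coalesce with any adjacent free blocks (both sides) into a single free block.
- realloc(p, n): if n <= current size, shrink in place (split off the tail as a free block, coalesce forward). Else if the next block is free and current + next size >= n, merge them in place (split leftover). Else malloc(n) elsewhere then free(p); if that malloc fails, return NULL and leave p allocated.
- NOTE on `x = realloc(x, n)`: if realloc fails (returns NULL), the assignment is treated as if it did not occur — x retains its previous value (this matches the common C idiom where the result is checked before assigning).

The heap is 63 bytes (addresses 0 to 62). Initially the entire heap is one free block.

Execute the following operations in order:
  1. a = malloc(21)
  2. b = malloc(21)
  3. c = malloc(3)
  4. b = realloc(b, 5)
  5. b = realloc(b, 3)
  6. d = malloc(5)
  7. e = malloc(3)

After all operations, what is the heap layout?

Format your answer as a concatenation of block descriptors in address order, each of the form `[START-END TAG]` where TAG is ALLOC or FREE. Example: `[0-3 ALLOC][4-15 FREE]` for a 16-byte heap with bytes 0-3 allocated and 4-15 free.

Answer: [0-20 ALLOC][21-23 ALLOC][24-28 ALLOC][29-31 ALLOC][32-41 FREE][42-44 ALLOC][45-62 FREE]

Derivation:
Op 1: a = malloc(21) -> a = 0; heap: [0-20 ALLOC][21-62 FREE]
Op 2: b = malloc(21) -> b = 21; heap: [0-20 ALLOC][21-41 ALLOC][42-62 FREE]
Op 3: c = malloc(3) -> c = 42; heap: [0-20 ALLOC][21-41 ALLOC][42-44 ALLOC][45-62 FREE]
Op 4: b = realloc(b, 5) -> b = 21; heap: [0-20 ALLOC][21-25 ALLOC][26-41 FREE][42-44 ALLOC][45-62 FREE]
Op 5: b = realloc(b, 3) -> b = 21; heap: [0-20 ALLOC][21-23 ALLOC][24-41 FREE][42-44 ALLOC][45-62 FREE]
Op 6: d = malloc(5) -> d = 24; heap: [0-20 ALLOC][21-23 ALLOC][24-28 ALLOC][29-41 FREE][42-44 ALLOC][45-62 FREE]
Op 7: e = malloc(3) -> e = 29; heap: [0-20 ALLOC][21-23 ALLOC][24-28 ALLOC][29-31 ALLOC][32-41 FREE][42-44 ALLOC][45-62 FREE]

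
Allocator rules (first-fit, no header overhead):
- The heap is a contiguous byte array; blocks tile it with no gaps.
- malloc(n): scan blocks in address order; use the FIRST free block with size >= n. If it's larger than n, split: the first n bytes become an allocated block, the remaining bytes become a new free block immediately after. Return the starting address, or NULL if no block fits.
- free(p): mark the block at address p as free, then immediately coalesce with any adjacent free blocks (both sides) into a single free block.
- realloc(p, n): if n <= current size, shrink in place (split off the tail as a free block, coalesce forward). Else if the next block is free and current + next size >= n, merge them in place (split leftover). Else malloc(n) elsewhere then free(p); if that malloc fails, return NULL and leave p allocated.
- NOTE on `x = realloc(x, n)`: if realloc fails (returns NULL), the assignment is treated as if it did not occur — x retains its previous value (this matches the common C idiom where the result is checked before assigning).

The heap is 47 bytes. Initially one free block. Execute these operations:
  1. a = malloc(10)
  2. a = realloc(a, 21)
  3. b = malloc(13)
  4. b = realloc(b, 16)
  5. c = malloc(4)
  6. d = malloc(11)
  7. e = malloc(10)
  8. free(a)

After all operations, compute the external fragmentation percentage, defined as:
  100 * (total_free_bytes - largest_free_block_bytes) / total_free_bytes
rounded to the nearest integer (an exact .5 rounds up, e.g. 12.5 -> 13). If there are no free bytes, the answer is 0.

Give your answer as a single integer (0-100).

Answer: 22

Derivation:
Op 1: a = malloc(10) -> a = 0; heap: [0-9 ALLOC][10-46 FREE]
Op 2: a = realloc(a, 21) -> a = 0; heap: [0-20 ALLOC][21-46 FREE]
Op 3: b = malloc(13) -> b = 21; heap: [0-20 ALLOC][21-33 ALLOC][34-46 FREE]
Op 4: b = realloc(b, 16) -> b = 21; heap: [0-20 ALLOC][21-36 ALLOC][37-46 FREE]
Op 5: c = malloc(4) -> c = 37; heap: [0-20 ALLOC][21-36 ALLOC][37-40 ALLOC][41-46 FREE]
Op 6: d = malloc(11) -> d = NULL; heap: [0-20 ALLOC][21-36 ALLOC][37-40 ALLOC][41-46 FREE]
Op 7: e = malloc(10) -> e = NULL; heap: [0-20 ALLOC][21-36 ALLOC][37-40 ALLOC][41-46 FREE]
Op 8: free(a) -> (freed a); heap: [0-20 FREE][21-36 ALLOC][37-40 ALLOC][41-46 FREE]
Free blocks: [21 6] total_free=27 largest=21 -> 100*(27-21)/27 = 600/27 ≈ 22.222 -> rounds to 22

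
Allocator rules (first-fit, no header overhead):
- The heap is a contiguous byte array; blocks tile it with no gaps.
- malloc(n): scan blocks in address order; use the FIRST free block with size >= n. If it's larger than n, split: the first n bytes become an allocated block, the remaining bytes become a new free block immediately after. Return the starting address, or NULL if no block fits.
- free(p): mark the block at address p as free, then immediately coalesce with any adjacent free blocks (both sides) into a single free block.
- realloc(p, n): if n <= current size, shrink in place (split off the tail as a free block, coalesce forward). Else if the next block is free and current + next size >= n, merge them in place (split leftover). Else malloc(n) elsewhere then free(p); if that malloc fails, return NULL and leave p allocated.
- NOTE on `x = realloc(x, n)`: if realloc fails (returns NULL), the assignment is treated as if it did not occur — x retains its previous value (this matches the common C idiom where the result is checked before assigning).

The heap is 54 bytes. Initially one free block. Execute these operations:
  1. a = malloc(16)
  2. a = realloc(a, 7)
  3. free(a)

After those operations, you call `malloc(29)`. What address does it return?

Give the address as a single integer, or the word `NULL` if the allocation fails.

Answer: 0

Derivation:
Op 1: a = malloc(16) -> a = 0; heap: [0-15 ALLOC][16-53 FREE]
Op 2: a = realloc(a, 7) -> a = 0; heap: [0-6 ALLOC][7-53 FREE]
Op 3: free(a) -> (freed a); heap: [0-53 FREE]
malloc(29): first-fit scan over [0-53 FREE] -> 0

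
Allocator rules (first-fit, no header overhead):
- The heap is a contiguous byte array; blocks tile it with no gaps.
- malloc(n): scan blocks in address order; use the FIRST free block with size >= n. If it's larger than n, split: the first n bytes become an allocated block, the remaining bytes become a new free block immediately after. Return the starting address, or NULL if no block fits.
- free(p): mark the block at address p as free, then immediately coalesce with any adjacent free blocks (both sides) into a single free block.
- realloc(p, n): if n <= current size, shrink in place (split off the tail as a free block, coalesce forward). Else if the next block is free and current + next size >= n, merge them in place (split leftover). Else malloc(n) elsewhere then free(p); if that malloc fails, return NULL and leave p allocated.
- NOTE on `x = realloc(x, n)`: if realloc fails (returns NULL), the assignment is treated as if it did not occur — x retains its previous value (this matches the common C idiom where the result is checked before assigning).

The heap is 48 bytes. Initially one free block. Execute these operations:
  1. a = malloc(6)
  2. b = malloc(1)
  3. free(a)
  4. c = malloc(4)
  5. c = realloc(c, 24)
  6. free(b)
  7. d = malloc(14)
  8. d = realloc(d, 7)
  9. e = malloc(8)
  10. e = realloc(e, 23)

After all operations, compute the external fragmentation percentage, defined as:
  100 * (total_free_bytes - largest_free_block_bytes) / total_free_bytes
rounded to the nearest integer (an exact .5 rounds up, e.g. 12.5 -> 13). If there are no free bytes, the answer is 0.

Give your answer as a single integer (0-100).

Op 1: a = malloc(6) -> a = 0; heap: [0-5 ALLOC][6-47 FREE]
Op 2: b = malloc(1) -> b = 6; heap: [0-5 ALLOC][6-6 ALLOC][7-47 FREE]
Op 3: free(a) -> (freed a); heap: [0-5 FREE][6-6 ALLOC][7-47 FREE]
Op 4: c = malloc(4) -> c = 0; heap: [0-3 ALLOC][4-5 FREE][6-6 ALLOC][7-47 FREE]
Op 5: c = realloc(c, 24) -> c = 7; heap: [0-5 FREE][6-6 ALLOC][7-30 ALLOC][31-47 FREE]
Op 6: free(b) -> (freed b); heap: [0-6 FREE][7-30 ALLOC][31-47 FREE]
Op 7: d = malloc(14) -> d = 31; heap: [0-6 FREE][7-30 ALLOC][31-44 ALLOC][45-47 FREE]
Op 8: d = realloc(d, 7) -> d = 31; heap: [0-6 FREE][7-30 ALLOC][31-37 ALLOC][38-47 FREE]
Op 9: e = malloc(8) -> e = 38; heap: [0-6 FREE][7-30 ALLOC][31-37 ALLOC][38-45 ALLOC][46-47 FREE]
Op 10: e = realloc(e, 23) -> NULL (e unchanged); heap: [0-6 FREE][7-30 ALLOC][31-37 ALLOC][38-45 ALLOC][46-47 FREE]
Free blocks: [7 2] total_free=9 largest=7 -> 100*(9-7)/9 = 200/9 ≈ 22.222 -> rounds to 22

Answer: 22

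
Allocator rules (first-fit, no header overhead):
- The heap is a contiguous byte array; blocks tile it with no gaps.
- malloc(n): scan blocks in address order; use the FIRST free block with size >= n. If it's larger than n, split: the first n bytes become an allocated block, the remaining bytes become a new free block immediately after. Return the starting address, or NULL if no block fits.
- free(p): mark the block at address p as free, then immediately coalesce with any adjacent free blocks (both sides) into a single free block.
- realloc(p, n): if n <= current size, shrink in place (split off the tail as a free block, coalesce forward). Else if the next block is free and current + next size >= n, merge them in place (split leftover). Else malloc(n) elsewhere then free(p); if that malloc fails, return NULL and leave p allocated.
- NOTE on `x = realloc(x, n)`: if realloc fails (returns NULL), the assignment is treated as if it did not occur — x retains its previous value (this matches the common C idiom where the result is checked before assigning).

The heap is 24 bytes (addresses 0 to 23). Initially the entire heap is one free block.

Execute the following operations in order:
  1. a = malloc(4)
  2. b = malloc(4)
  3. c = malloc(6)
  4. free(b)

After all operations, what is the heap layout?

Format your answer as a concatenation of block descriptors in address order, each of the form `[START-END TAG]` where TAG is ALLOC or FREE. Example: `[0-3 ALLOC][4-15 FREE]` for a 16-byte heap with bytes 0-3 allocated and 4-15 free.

Answer: [0-3 ALLOC][4-7 FREE][8-13 ALLOC][14-23 FREE]

Derivation:
Op 1: a = malloc(4) -> a = 0; heap: [0-3 ALLOC][4-23 FREE]
Op 2: b = malloc(4) -> b = 4; heap: [0-3 ALLOC][4-7 ALLOC][8-23 FREE]
Op 3: c = malloc(6) -> c = 8; heap: [0-3 ALLOC][4-7 ALLOC][8-13 ALLOC][14-23 FREE]
Op 4: free(b) -> (freed b); heap: [0-3 ALLOC][4-7 FREE][8-13 ALLOC][14-23 FREE]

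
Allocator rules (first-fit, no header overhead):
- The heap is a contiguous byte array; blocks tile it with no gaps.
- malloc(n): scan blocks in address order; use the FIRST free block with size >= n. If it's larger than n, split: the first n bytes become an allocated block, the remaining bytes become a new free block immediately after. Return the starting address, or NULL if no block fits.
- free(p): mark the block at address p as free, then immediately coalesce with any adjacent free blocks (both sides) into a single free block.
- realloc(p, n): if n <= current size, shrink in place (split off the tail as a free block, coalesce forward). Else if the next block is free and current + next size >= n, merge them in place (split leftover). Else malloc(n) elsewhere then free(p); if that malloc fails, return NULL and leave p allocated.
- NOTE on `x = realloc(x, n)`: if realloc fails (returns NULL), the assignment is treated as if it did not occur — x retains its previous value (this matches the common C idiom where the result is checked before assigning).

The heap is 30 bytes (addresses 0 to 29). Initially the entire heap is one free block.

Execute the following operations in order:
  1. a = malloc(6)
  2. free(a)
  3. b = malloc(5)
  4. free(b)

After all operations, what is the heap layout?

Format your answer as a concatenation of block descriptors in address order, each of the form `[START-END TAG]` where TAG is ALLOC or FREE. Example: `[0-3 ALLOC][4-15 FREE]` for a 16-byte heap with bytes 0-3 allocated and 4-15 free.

Answer: [0-29 FREE]

Derivation:
Op 1: a = malloc(6) -> a = 0; heap: [0-5 ALLOC][6-29 FREE]
Op 2: free(a) -> (freed a); heap: [0-29 FREE]
Op 3: b = malloc(5) -> b = 0; heap: [0-4 ALLOC][5-29 FREE]
Op 4: free(b) -> (freed b); heap: [0-29 FREE]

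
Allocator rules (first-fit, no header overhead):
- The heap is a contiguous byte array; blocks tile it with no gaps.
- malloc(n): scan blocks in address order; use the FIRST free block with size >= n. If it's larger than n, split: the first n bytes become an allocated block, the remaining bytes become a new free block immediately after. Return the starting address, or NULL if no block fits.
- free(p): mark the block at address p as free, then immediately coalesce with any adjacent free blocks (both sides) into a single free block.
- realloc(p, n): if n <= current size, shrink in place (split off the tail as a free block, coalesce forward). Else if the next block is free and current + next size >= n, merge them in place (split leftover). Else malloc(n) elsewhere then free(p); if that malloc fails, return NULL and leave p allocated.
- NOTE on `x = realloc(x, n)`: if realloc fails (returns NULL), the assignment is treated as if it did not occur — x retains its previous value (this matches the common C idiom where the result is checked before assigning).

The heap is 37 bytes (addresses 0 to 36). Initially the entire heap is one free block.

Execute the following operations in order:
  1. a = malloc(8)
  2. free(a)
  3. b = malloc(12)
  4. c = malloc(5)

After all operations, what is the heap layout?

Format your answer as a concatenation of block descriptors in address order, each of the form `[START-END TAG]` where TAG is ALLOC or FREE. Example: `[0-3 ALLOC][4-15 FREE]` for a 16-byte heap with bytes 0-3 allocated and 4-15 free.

Answer: [0-11 ALLOC][12-16 ALLOC][17-36 FREE]

Derivation:
Op 1: a = malloc(8) -> a = 0; heap: [0-7 ALLOC][8-36 FREE]
Op 2: free(a) -> (freed a); heap: [0-36 FREE]
Op 3: b = malloc(12) -> b = 0; heap: [0-11 ALLOC][12-36 FREE]
Op 4: c = malloc(5) -> c = 12; heap: [0-11 ALLOC][12-16 ALLOC][17-36 FREE]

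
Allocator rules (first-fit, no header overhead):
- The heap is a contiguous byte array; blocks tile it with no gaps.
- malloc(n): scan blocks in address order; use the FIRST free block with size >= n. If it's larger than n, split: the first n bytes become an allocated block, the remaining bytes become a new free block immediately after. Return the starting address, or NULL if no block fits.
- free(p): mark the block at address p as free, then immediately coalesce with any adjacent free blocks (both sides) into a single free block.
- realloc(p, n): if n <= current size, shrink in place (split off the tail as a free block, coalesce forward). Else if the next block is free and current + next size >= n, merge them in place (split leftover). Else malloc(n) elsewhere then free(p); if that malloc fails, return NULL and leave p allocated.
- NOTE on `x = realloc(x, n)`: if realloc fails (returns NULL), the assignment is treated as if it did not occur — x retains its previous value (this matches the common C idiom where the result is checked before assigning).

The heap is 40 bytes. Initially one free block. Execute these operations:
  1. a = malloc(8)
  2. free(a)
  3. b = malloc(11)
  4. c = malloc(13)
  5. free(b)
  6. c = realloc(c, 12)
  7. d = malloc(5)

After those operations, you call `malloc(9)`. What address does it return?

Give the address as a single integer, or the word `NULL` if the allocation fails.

Answer: 23

Derivation:
Op 1: a = malloc(8) -> a = 0; heap: [0-7 ALLOC][8-39 FREE]
Op 2: free(a) -> (freed a); heap: [0-39 FREE]
Op 3: b = malloc(11) -> b = 0; heap: [0-10 ALLOC][11-39 FREE]
Op 4: c = malloc(13) -> c = 11; heap: [0-10 ALLOC][11-23 ALLOC][24-39 FREE]
Op 5: free(b) -> (freed b); heap: [0-10 FREE][11-23 ALLOC][24-39 FREE]
Op 6: c = realloc(c, 12) -> c = 11; heap: [0-10 FREE][11-22 ALLOC][23-39 FREE]
Op 7: d = malloc(5) -> d = 0; heap: [0-4 ALLOC][5-10 FREE][11-22 ALLOC][23-39 FREE]
malloc(9): first-fit scan over [0-4 ALLOC][5-10 FREE][11-22 ALLOC][23-39 FREE] -> 23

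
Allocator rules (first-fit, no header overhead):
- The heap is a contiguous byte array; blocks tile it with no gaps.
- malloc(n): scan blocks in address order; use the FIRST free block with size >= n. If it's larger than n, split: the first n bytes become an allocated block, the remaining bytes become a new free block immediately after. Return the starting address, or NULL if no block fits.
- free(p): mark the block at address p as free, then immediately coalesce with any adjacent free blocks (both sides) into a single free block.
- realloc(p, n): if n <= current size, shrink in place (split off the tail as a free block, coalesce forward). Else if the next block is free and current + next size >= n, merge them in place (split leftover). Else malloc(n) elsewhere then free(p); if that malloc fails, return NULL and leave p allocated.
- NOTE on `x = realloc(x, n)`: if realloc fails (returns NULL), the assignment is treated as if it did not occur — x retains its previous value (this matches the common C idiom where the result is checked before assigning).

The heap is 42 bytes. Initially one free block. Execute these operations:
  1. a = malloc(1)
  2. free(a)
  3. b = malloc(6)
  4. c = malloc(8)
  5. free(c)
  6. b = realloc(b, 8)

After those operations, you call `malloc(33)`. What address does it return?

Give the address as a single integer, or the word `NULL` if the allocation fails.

Answer: 8

Derivation:
Op 1: a = malloc(1) -> a = 0; heap: [0-0 ALLOC][1-41 FREE]
Op 2: free(a) -> (freed a); heap: [0-41 FREE]
Op 3: b = malloc(6) -> b = 0; heap: [0-5 ALLOC][6-41 FREE]
Op 4: c = malloc(8) -> c = 6; heap: [0-5 ALLOC][6-13 ALLOC][14-41 FREE]
Op 5: free(c) -> (freed c); heap: [0-5 ALLOC][6-41 FREE]
Op 6: b = realloc(b, 8) -> b = 0; heap: [0-7 ALLOC][8-41 FREE]
malloc(33): first-fit scan over [0-7 ALLOC][8-41 FREE] -> 8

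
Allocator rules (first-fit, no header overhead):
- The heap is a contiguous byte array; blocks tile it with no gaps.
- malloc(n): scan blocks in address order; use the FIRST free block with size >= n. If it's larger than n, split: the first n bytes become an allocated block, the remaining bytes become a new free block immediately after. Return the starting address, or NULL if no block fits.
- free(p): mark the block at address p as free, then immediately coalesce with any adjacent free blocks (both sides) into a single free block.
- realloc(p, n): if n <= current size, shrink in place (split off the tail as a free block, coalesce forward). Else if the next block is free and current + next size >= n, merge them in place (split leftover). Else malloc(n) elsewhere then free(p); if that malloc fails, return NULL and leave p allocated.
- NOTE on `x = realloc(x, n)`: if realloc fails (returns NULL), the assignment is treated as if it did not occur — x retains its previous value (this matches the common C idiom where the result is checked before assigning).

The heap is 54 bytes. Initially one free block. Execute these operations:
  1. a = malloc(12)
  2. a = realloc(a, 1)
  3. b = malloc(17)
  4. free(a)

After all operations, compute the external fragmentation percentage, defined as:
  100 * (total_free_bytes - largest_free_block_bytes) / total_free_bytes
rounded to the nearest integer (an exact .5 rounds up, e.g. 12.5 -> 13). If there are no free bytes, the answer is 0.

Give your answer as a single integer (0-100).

Answer: 3

Derivation:
Op 1: a = malloc(12) -> a = 0; heap: [0-11 ALLOC][12-53 FREE]
Op 2: a = realloc(a, 1) -> a = 0; heap: [0-0 ALLOC][1-53 FREE]
Op 3: b = malloc(17) -> b = 1; heap: [0-0 ALLOC][1-17 ALLOC][18-53 FREE]
Op 4: free(a) -> (freed a); heap: [0-0 FREE][1-17 ALLOC][18-53 FREE]
Free blocks: [1 36] total_free=37 largest=36 -> 100*(37-36)/37 = 100/37 ≈ 2.703 -> rounds to 3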